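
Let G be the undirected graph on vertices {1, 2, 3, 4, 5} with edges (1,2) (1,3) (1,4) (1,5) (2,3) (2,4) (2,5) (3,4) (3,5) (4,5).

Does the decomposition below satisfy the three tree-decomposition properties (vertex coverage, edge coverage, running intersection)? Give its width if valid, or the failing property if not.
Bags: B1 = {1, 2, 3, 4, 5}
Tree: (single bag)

Checking the three conditions: (i) the bags cover all of {1, 2, 3, 4, 5}; (ii) for each edge, some bag contains both endpoints; (iii) the bags containing any fixed vertex form a subtree. All hold, so the decomposition is valid with width 5 − 1 = 4.

Yes; width 4.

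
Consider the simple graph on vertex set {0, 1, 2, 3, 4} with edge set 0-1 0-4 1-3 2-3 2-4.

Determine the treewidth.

2

A width-2 tree decomposition is:
Bags: B1 = {0, 1, 4}  B2 = {1, 3, 4}  B3 = {2, 3, 4}
Tree: B1–B2, B2–B3
The largest bag has 3 vertices, giving width 2; this decomposition certifies tw(G) ≤ 2. The edges 4–0–1–3–2–4 form a cycle, so G is not a tree and its treewidth is at least 2. The upper and lower bounds meet at 2, so that is the treewidth.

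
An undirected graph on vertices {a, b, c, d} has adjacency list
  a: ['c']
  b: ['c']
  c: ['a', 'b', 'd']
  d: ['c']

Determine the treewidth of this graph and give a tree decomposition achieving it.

Treewidth 1.
Bags: B1 = {a, c}  B2 = {c, d}  B3 = {b, c}
Tree: B1–B2, B2–B3

The largest bag has 2 vertices, giving width 1; this decomposition certifies tw(G) ≤ 1. Since G has at least one edge (e.g. c–a), it is not an edgeless graph, so tw(G) ≥ 1. Combining the bounds, tw(G) = 1.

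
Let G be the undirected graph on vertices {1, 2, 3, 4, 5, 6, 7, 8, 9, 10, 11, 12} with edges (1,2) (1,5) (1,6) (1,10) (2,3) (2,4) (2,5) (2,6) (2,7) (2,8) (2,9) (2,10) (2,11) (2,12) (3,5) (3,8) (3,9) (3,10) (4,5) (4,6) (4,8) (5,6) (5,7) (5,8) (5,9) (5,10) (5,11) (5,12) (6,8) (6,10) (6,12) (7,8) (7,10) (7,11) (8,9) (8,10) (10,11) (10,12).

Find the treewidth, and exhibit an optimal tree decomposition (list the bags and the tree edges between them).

The largest bag has 5 vertices, giving width 4; this decomposition certifies tw(G) ≤ 4. On the other hand G contains the 5-clique {2, 3, 5, 8, 9}. A clique must lie in a single bag of any decomposition, so no decomposition can have width below 4. The upper and lower bounds meet at 4, so that is the treewidth.

Treewidth 4.
One such decomposition:
Bags: B1 = {2, 5, 6, 8, 10}  B2 = {2, 4, 5, 6, 8}  B3 = {2, 3, 5, 8, 10}  B4 = {2, 5, 7, 8, 10}  B5 = {1, 2, 5, 6, 10}  B6 = {2, 3, 5, 8, 9}  B7 = {2, 5, 6, 10, 12}  B8 = {2, 5, 7, 10, 11}
Tree: B1–B2, B1–B3, B3–B4, B1–B5, B3–B6, B5–B7, B4–B8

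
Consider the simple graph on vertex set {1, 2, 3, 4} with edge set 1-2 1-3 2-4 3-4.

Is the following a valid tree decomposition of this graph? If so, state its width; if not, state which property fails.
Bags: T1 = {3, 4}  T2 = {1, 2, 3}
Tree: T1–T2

A tree decomposition must satisfy three properties: every vertex lies in some bag; for every edge, both endpoints lie together in some bag; and for every vertex, the bags containing it form a connected subtree. Here edge (2,4) lies in no bag, so the decomposition is invalid.

No — edge (2,4) lies in no bag.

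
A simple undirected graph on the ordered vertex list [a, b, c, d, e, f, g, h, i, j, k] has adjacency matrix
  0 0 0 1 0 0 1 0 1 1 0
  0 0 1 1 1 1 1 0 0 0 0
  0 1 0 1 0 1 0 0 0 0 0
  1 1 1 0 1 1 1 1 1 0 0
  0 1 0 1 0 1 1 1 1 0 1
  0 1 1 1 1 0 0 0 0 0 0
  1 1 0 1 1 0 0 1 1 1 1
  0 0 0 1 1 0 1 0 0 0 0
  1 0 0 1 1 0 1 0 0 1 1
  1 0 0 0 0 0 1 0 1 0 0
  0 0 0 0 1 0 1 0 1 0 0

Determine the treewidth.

3

A width-3 tree decomposition is:
Bags: B1 = {e, g, i, k}  B2 = {d, e, g, i}  B3 = {d, e, g, h}  B4 = {b, d, e, g}  B5 = {a, d, g, i}  B6 = {b, d, e, f}  B7 = {a, g, i, j}  B8 = {b, c, d, f}
Tree: B1–B2, B2–B3, B2–B4, B2–B5, B4–B6, B5–B7, B6–B8
Each bag holds 4 vertices, so the decomposition has width 3, which upper-bounds the treewidth. On the other hand G contains the 4-clique {d, e, g, h}. A clique must lie in a single bag of any decomposition, so no decomposition can have width below 3. Hence tw(G) = 3 exactly.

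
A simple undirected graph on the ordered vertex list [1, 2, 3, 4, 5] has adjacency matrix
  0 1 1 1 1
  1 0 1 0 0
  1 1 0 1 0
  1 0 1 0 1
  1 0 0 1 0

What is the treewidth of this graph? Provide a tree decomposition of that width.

Every bag has size at most 3, so the width is 3 − 1 = 2 and tw(G) ≤ 2. On the other hand G contains the 3-clique {1, 2, 3}. A clique must lie in a single bag of any decomposition, so no decomposition can have width below 2. Combining the bounds, tw(G) = 2.

Treewidth 2.
One optimal decomposition is:
Bags: B1 = {1, 4, 5}  B2 = {1, 3, 4}  B3 = {1, 2, 3}
Tree: B1–B2, B2–B3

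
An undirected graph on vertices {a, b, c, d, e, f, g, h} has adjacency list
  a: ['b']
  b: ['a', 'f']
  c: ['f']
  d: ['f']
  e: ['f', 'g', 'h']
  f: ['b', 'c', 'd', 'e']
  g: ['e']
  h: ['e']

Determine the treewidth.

A width-1 tree decomposition is:
Bags: B1 = {a, b}  B2 = {b, f}  B3 = {e, f}  B4 = {e, h}  B5 = {c, f}  B6 = {e, g}  B7 = {d, f}
Tree: B1–B2, B2–B3, B3–B4, B3–B5, B3–B6, B2–B7
Each bag holds 2 vertices, so the decomposition has width 1, which upper-bounds the treewidth. Since G has at least one edge (e.g. a–b), it is not an edgeless graph, so tw(G) ≥ 1. Combining the bounds, tw(G) = 1.

1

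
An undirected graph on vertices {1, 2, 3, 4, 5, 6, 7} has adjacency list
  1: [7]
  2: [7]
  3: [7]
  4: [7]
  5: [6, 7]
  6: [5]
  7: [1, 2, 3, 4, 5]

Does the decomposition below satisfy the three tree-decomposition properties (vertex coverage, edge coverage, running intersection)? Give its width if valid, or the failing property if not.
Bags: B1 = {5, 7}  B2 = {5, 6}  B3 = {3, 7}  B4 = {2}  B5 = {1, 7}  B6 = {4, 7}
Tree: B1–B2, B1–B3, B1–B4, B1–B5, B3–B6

A tree decomposition must satisfy three properties: every vertex lies in some bag; for every edge, both endpoints lie together in some bag; and for every vertex, the bags containing it form a connected subtree. Here edge (7,2) lies in no bag, so the decomposition is invalid.

No — edge (7,2) lies in no bag.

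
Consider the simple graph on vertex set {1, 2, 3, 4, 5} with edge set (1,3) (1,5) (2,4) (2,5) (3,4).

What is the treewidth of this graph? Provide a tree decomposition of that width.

Every bag has size at most 3, so the width is 3 − 1 = 2 and tw(G) ≤ 2. Since 4–2–5–1–3–4 is a cycle in G, G is not acyclic. Forests are exactly the graphs of treewidth ≤ 1, so tw(G) ≥ 2. Hence tw(G) = 2 exactly.

Treewidth 2.
One optimal decomposition is:
Bags: B1 = {2, 4, 5}  B2 = {1, 4, 5}  B3 = {1, 3, 4}
Tree: B1–B2, B2–B3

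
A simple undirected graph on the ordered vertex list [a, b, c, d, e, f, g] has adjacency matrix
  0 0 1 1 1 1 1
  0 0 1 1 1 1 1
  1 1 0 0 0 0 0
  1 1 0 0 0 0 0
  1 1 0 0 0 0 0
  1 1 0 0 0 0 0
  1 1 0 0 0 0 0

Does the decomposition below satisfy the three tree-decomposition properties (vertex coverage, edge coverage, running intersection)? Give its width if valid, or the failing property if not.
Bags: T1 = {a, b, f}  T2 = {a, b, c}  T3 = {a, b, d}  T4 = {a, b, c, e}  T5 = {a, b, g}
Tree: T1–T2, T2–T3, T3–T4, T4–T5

A tree decomposition must satisfy three properties: every vertex lies in some bag; for every edge, both endpoints lie together in some bag; and for every vertex, the bags containing it form a connected subtree. Here bags containing vertex c are not connected in the tree, so the decomposition is invalid.

No — bags containing vertex c are not connected in the tree.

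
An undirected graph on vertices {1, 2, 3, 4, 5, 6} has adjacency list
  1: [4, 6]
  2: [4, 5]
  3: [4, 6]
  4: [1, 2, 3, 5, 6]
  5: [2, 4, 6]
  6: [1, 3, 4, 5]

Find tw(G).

A width-2 tree decomposition is:
Bags: B1 = {4, 5, 6}  B2 = {2, 4, 5}  B3 = {3, 4, 6}  B4 = {1, 4, 6}
Tree: B1–B2, B1–B3, B1–B4
Each bag holds 3 vertices, so the decomposition has width 2, which upper-bounds the treewidth. On the other hand G contains the 3-clique {2, 4, 5}. A clique must lie in a single bag of any decomposition, so no decomposition can have width below 2. Combining the bounds, tw(G) = 2.

2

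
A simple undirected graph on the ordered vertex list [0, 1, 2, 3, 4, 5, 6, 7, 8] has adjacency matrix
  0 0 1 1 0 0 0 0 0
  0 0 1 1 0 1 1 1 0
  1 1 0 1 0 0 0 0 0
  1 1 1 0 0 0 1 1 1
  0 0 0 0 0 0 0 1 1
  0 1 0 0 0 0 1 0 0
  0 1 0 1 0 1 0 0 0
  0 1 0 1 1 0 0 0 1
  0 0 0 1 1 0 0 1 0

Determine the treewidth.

2

A width-2 tree decomposition is:
Bags: B1 = {1, 2, 3}  B2 = {1, 3, 7}  B3 = {1, 3, 6}  B4 = {1, 5, 6}  B5 = {3, 7, 8}  B6 = {4, 7, 8}  B7 = {0, 2, 3}
Tree: B1–B2, B2–B3, B3–B4, B2–B5, B5–B6, B1–B7
Each bag holds 3 vertices, so the decomposition has width 2, which upper-bounds the treewidth. Conversely, {0, 2, 3} is a clique of size 3, and the vertices of any clique must share a bag in every tree decomposition; so some bag has ≥ 3 vertices and tw(G) ≥ 2. Combining the bounds, tw(G) = 2.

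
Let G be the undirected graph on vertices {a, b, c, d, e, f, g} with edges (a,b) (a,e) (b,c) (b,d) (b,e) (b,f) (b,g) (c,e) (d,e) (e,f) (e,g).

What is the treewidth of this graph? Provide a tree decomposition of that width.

Treewidth 2.
One such decomposition:
Bags: B1 = {b, c, e}  B2 = {b, e, g}  B3 = {b, e, f}  B4 = {b, d, e}  B5 = {a, b, e}
Tree: B1–B2, B1–B3, B3–B4, B4–B5

The largest bag has 3 vertices, giving width 2; this decomposition certifies tw(G) ≤ 2. On the other hand G contains the 3-clique {b, d, e}. A clique must lie in a single bag of any decomposition, so no decomposition can have width below 2. Combining the bounds, tw(G) = 2.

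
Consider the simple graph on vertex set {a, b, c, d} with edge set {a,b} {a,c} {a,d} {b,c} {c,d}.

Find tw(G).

A width-2 tree decomposition is:
Bags: B1 = {a, b, c}  B2 = {a, c, d}
Tree: B1–B2
The largest bag has 3 vertices, giving width 2; this decomposition certifies tw(G) ≤ 2. Conversely, {a, c, d} is a clique of size 3, and the vertices of any clique must share a bag in every tree decomposition; so some bag has ≥ 3 vertices and tw(G) ≥ 2. Hence tw(G) = 2 exactly.

2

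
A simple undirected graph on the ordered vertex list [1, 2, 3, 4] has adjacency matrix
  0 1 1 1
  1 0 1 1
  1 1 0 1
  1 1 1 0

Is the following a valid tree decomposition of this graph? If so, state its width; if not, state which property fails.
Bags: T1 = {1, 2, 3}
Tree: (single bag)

No — vertex 4 appears in no bag.

A tree decomposition must satisfy three properties: every vertex lies in some bag; for every edge, both endpoints lie together in some bag; and for every vertex, the bags containing it form a connected subtree. Here vertex 4 appears in no bag, so the decomposition is invalid.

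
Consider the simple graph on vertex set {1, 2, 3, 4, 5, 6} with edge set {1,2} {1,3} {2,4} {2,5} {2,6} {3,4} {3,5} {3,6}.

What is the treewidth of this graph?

A width-2 tree decomposition is:
Bags: B1 = {2, 3, 5}  B2 = {2, 3, 4}  B3 = {1, 2, 3}  B4 = {2, 3, 6}
Tree: B1–B2, B2–B3, B3–B4
Each bag holds 3 vertices, so the decomposition has width 2, which upper-bounds the treewidth. For the lower bound, G contains the cycle 5–2–4–3–5, so G is not a forest; only forests have treewidth ≤ 1, hence tw(G) ≥ 2. Combining the bounds, tw(G) = 2.

2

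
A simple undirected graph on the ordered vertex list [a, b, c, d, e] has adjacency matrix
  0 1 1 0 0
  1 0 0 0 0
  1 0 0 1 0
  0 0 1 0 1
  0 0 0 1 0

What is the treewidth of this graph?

A width-1 tree decomposition is:
Bags: B1 = {a, b}  B2 = {a, c}  B3 = {c, d}  B4 = {d, e}
Tree: B1–B2, B2–B3, B3–B4
Each bag holds 2 vertices, so the decomposition has width 1, which upper-bounds the treewidth. Any graph with an edge has treewidth ≥ 1, and G has the edge b–a. Therefore the treewidth is 1.

1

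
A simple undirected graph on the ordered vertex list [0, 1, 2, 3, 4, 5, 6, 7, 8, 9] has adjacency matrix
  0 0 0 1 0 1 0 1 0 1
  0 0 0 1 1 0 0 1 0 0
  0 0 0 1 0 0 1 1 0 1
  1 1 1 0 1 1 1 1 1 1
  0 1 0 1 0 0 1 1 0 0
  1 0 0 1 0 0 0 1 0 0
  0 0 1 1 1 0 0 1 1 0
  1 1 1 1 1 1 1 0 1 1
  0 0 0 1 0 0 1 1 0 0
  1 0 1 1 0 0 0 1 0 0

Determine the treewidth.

A width-3 tree decomposition is:
Bags: B1 = {2, 3, 6, 7}  B2 = {3, 6, 7, 8}  B3 = {2, 3, 7, 9}  B4 = {3, 4, 6, 7}  B5 = {0, 3, 7, 9}  B6 = {0, 3, 5, 7}  B7 = {1, 3, 4, 7}
Tree: B1–B2, B1–B3, B1–B4, B3–B5, B5–B6, B4–B7
The largest bag has 4 vertices, giving width 3; this decomposition certifies tw(G) ≤ 3. On the other hand G contains the 4-clique {0, 3, 7, 9}. A clique must lie in a single bag of any decomposition, so no decomposition can have width below 3. Therefore the treewidth is 3.

3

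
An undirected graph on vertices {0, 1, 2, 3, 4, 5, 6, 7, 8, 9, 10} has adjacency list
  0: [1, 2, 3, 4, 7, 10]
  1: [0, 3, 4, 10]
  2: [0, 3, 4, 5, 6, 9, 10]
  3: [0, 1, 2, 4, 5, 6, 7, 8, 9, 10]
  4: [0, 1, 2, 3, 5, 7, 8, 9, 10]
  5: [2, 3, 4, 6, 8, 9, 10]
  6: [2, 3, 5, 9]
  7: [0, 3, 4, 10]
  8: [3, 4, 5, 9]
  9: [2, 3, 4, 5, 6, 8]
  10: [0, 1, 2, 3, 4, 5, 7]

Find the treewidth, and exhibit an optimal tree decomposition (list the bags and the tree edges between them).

The largest bag has 5 vertices, giving width 4; this decomposition certifies tw(G) ≤ 4. On the other hand G contains the 5-clique {3, 4, 5, 8, 9}. A clique must lie in a single bag of any decomposition, so no decomposition can have width below 4. Hence tw(G) = 4 exactly.

Treewidth 4.
One optimal decomposition is:
Bags: B1 = {0, 2, 3, 4, 10}  B2 = {2, 3, 4, 5, 10}  B3 = {0, 3, 4, 7, 10}  B4 = {2, 3, 4, 5, 9}  B5 = {0, 1, 3, 4, 10}  B6 = {2, 3, 5, 6, 9}  B7 = {3, 4, 5, 8, 9}
Tree: B1–B2, B1–B3, B2–B4, B3–B5, B4–B6, B4–B7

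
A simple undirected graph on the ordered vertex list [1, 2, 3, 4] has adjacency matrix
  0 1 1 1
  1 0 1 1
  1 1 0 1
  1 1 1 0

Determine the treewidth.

3

A width-3 tree decomposition is:
Bags: B1 = {1, 2, 3, 4}
Tree: (single bag)
A single bag containing all 4 vertices is trivially a valid decomposition of width 3. For the lower bound, the 4 vertices {1, 2, 3, 4} are pairwise adjacent, and any tree decomposition puts a clique entirely inside one bag — forcing width ≥ 3. Combining the bounds, tw(G) = 3.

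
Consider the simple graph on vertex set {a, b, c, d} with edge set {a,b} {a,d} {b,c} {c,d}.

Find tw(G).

A width-2 tree decomposition is:
Bags: B1 = {a, b, d}  B2 = {b, c, d}
Tree: B1–B2
Each bag holds 3 vertices, so the decomposition has width 2, which upper-bounds the treewidth. Since b–a–d–c–b is a cycle in G, G is not acyclic. Forests are exactly the graphs of treewidth ≤ 1, so tw(G) ≥ 2. The upper and lower bounds meet at 2, so that is the treewidth.

2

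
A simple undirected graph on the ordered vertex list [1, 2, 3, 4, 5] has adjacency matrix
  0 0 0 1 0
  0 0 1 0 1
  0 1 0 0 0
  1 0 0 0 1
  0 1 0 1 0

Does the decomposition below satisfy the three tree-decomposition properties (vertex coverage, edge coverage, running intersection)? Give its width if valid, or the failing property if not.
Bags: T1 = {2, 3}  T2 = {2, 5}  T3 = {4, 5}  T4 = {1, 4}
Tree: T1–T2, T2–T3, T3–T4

Yes; width 1.

Checking the three conditions: (i) the bags cover all of {1, 2, 3, 4, 5}; (ii) for each edge, some bag contains both endpoints; (iii) the bags containing any fixed vertex form a subtree. All hold, so the decomposition is valid with width 2 − 1 = 1.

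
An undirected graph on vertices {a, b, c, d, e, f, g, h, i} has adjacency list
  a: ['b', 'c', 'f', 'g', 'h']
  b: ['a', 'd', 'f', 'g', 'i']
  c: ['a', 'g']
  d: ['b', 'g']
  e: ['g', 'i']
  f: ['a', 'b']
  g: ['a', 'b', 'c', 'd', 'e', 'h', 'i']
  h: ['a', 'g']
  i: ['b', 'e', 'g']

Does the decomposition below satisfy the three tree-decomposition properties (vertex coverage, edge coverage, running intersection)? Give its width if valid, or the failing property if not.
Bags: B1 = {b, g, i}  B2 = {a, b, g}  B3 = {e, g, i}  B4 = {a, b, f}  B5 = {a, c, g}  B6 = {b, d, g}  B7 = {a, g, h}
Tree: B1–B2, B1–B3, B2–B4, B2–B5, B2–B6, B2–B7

Every vertex of G appears in some bag (union = {a, b, c, d, e, f, g, h, i}); every edge is covered by a bag; and for each vertex v the set of bags containing v is connected in the bag tree. The decomposition is therefore valid. The largest bag has 3 vertices, so the width is 2.

Yes; width 2.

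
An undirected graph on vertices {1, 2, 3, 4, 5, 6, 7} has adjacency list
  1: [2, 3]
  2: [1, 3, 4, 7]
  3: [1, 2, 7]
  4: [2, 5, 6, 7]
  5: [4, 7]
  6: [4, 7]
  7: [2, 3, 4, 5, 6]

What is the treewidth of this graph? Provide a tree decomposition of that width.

Treewidth 2.
Bags: B1 = {2, 3, 7}  B2 = {2, 4, 7}  B3 = {4, 5, 7}  B4 = {4, 6, 7}  B5 = {1, 2, 3}
Tree: B1–B2, B2–B3, B2–B4, B1–B5

The largest bag has 3 vertices, giving width 2; this decomposition certifies tw(G) ≤ 2. Conversely, {1, 2, 3} is a clique of size 3, and the vertices of any clique must share a bag in every tree decomposition; so some bag has ≥ 3 vertices and tw(G) ≥ 2. Combining the bounds, tw(G) = 2.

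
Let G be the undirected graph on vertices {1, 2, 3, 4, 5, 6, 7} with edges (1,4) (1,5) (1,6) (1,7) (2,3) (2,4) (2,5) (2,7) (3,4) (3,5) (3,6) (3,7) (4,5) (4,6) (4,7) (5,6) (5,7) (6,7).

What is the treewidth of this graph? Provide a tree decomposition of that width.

Treewidth 4.
One such decomposition:
Bags: B1 = {2, 3, 4, 5, 7}  B2 = {3, 4, 5, 6, 7}  B3 = {1, 4, 5, 6, 7}
Tree: B1–B2, B2–B3

The largest bag has 5 vertices, giving width 4; this decomposition certifies tw(G) ≤ 4. Conversely, {1, 4, 5, 6, 7} is a clique of size 5, and the vertices of any clique must share a bag in every tree decomposition; so some bag has ≥ 5 vertices and tw(G) ≥ 4. Therefore the treewidth is 4.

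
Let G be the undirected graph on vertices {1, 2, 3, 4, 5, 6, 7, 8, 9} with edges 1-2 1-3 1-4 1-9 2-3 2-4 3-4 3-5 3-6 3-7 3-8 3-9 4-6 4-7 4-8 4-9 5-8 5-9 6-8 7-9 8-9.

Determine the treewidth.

3

A width-3 tree decomposition is:
Bags: B1 = {3, 4, 8, 9}  B2 = {3, 5, 8, 9}  B3 = {1, 3, 4, 9}  B4 = {3, 4, 7, 9}  B5 = {3, 4, 6, 8}  B6 = {1, 2, 3, 4}
Tree: B1–B2, B1–B3, B3–B4, B1–B5, B3–B6
The largest bag has 4 vertices, giving width 3; this decomposition certifies tw(G) ≤ 3. On the other hand G contains the 4-clique {3, 4, 8, 9}. A clique must lie in a single bag of any decomposition, so no decomposition can have width below 3. Combining the bounds, tw(G) = 3.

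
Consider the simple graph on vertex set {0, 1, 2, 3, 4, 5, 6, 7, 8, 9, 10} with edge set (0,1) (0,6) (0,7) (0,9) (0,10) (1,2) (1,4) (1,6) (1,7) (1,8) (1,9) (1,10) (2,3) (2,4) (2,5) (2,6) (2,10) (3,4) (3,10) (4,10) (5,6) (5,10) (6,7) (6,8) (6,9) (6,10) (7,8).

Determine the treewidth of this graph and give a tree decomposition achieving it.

Each bag holds 4 vertices, so the decomposition has width 3, which upper-bounds the treewidth. Conversely, {1, 2, 4, 10} is a clique of size 4, and the vertices of any clique must share a bag in every tree decomposition; so some bag has ≥ 4 vertices and tw(G) ≥ 3. Combining the bounds, tw(G) = 3.

Treewidth 3.
One optimal decomposition is:
Bags: B1 = {1, 2, 4, 10}  B2 = {1, 2, 6, 10}  B3 = {0, 1, 6, 10}  B4 = {0, 1, 6, 7}  B5 = {1, 6, 7, 8}  B6 = {2, 3, 4, 10}  B7 = {0, 1, 6, 9}  B8 = {2, 5, 6, 10}
Tree: B1–B2, B2–B3, B3–B4, B4–B5, B1–B6, B3–B7, B2–B8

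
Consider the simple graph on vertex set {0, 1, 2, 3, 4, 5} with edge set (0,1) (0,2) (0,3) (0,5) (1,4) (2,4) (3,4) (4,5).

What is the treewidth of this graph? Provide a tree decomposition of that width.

Treewidth 2.
Bags: B1 = {0, 2, 4}  B2 = {0, 4, 5}  B3 = {0, 3, 4}  B4 = {0, 1, 4}
Tree: B1–B2, B2–B3, B3–B4

Every bag has size at most 3, so the width is 3 − 1 = 2 and tw(G) ≤ 2. For the lower bound, G contains the cycle 4–2–0–5–4, so G is not a forest; only forests have treewidth ≤ 1, hence tw(G) ≥ 2. Therefore the treewidth is 2.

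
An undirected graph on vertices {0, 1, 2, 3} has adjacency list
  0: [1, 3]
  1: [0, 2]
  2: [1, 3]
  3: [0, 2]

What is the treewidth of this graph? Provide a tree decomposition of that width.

Every bag has size at most 3, so the width is 3 − 1 = 2 and tw(G) ≤ 2. For the lower bound, G contains the cycle 1–0–3–2–1, so G is not a forest; only forests have treewidth ≤ 1, hence tw(G) ≥ 2. The upper and lower bounds meet at 2, so that is the treewidth.

Treewidth 2.
Bags: B1 = {0, 1, 3}  B2 = {1, 2, 3}
Tree: B1–B2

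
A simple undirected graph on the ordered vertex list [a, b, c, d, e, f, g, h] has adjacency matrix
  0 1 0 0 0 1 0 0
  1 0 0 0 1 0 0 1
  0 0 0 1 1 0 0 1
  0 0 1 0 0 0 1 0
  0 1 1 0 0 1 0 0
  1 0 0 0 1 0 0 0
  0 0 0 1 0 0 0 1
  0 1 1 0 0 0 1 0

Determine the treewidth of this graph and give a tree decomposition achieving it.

Every bag has size at most 3, so the width is 3 − 1 = 2 and tw(G) ≤ 2. The edges a–f–e–b–a form a cycle, so G is not a tree and its treewidth is at least 2. The upper and lower bounds meet at 2, so that is the treewidth.

Treewidth 2.
One such decomposition:
Bags: B1 = {a, b, f}  B2 = {b, e, f}  B3 = {b, e, h}  B4 = {c, e, h}  B5 = {c, g, h}  B6 = {c, d, g}
Tree: B1–B2, B2–B3, B3–B4, B4–B5, B5–B6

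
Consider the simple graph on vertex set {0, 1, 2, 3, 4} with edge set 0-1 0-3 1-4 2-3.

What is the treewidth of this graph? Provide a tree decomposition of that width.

Treewidth 1.
One optimal decomposition is:
Bags: B1 = {2, 3}  B2 = {0, 3}  B3 = {0, 1}  B4 = {1, 4}
Tree: B1–B2, B2–B3, B3–B4

Each bag holds 2 vertices, so the decomposition has width 1, which upper-bounds the treewidth. G has an edge, so its treewidth is at least 1. The upper and lower bounds meet at 1, so that is the treewidth.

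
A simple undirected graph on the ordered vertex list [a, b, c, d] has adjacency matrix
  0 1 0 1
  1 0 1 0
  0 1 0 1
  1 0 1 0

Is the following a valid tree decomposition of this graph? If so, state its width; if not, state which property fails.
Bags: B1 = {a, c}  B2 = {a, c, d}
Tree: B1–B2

A tree decomposition must satisfy three properties: every vertex lies in some bag; for every edge, both endpoints lie together in some bag; and for every vertex, the bags containing it form a connected subtree. Here vertex b appears in no bag, so the decomposition is invalid.

No — vertex b appears in no bag.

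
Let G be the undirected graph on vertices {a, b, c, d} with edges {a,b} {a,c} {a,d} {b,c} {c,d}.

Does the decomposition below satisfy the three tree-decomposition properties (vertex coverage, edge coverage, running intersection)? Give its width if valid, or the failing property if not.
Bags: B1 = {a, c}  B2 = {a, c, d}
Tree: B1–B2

No — vertex b appears in no bag.

A tree decomposition must satisfy three properties: every vertex lies in some bag; for every edge, both endpoints lie together in some bag; and for every vertex, the bags containing it form a connected subtree. Here vertex b appears in no bag, so the decomposition is invalid.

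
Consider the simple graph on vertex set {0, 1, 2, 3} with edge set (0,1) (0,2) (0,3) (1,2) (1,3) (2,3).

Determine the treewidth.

A width-3 tree decomposition is:
Bags: B1 = {0, 1, 2, 3}
Tree: (single bag)
With just one bag of size 4, the width is 4 − 1 = 3, so tw(G) ≤ 3. On the other hand G contains the 4-clique {0, 1, 2, 3}. A clique must lie in a single bag of any decomposition, so no decomposition can have width below 3. Combining the bounds, tw(G) = 3.

3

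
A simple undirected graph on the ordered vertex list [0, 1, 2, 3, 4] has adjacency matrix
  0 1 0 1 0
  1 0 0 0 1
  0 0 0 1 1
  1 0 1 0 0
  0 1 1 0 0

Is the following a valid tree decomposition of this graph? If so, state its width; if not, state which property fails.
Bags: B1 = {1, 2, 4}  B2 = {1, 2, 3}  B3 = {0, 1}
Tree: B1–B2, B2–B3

No — edge (3,0) lies in no bag.

A tree decomposition must satisfy three properties: every vertex lies in some bag; for every edge, both endpoints lie together in some bag; and for every vertex, the bags containing it form a connected subtree. Here edge (3,0) lies in no bag, so the decomposition is invalid.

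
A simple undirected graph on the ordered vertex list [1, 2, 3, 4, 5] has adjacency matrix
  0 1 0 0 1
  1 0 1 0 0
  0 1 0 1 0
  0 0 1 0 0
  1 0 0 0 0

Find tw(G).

1

A width-1 tree decomposition is:
Bags: B1 = {1, 5}  B2 = {1, 2}  B3 = {2, 3}  B4 = {3, 4}
Tree: B1–B2, B2–B3, B3–B4
Each bag holds 2 vertices, so the decomposition has width 1, which upper-bounds the treewidth. Any graph with an edge has treewidth ≥ 1, and G has the edge 5–1. Therefore the treewidth is 1.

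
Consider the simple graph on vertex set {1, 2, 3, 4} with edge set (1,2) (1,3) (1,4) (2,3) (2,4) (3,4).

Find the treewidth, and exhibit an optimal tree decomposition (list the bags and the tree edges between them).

A single bag containing all 4 vertices is trivially a valid decomposition of width 3. Conversely, {1, 2, 3, 4} is a clique of size 4, and the vertices of any clique must share a bag in every tree decomposition; so some bag has ≥ 4 vertices and tw(G) ≥ 3. Combining the bounds, tw(G) = 3.

Treewidth 3.
One such decomposition:
Bags: B1 = {1, 2, 3, 4}
Tree: (single bag)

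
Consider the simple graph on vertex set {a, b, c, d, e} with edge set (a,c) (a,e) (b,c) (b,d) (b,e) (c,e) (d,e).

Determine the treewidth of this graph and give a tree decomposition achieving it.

The largest bag has 3 vertices, giving width 2; this decomposition certifies tw(G) ≤ 2. Conversely, {b, d, e} is a clique of size 3, and the vertices of any clique must share a bag in every tree decomposition; so some bag has ≥ 3 vertices and tw(G) ≥ 2. Therefore the treewidth is 2.

Treewidth 2.
One optimal decomposition is:
Bags: B1 = {a, c, e}  B2 = {b, c, e}  B3 = {b, d, e}
Tree: B1–B2, B2–B3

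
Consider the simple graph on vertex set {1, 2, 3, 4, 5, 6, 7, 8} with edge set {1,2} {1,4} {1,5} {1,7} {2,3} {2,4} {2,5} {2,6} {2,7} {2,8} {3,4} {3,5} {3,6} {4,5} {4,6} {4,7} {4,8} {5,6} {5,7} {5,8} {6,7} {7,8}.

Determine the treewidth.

A width-4 tree decomposition is:
Bags: B1 = {2, 3, 4, 5, 6}  B2 = {2, 4, 5, 6, 7}  B3 = {2, 4, 5, 7, 8}  B4 = {1, 2, 4, 5, 7}
Tree: B1–B2, B2–B3, B3–B4
Every bag has size at most 5, so the width is 5 − 1 = 4 and tw(G) ≤ 4. Conversely, {2, 3, 4, 5, 6} is a clique of size 5, and the vertices of any clique must share a bag in every tree decomposition; so some bag has ≥ 5 vertices and tw(G) ≥ 4. Combining the bounds, tw(G) = 4.

4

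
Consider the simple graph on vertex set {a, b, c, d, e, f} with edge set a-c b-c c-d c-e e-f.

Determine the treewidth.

1

A width-1 tree decomposition is:
Bags: B1 = {c, e}  B2 = {b, c}  B3 = {e, f}  B4 = {a, c}  B5 = {c, d}
Tree: B1–B2, B1–B3, B2–B4, B2–B5
The largest bag has 2 vertices, giving width 1; this decomposition certifies tw(G) ≤ 1. G has an edge, so its treewidth is at least 1. Hence tw(G) = 1 exactly.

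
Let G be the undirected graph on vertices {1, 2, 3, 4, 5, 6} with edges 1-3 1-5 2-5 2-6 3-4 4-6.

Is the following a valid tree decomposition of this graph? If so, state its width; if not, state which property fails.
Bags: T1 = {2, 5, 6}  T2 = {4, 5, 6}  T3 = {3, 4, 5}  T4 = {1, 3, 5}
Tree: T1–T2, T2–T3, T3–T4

Vertex coverage: the bags together contain {1, 2, 3, 4, 5, 6}, the full vertex set. Edge coverage: each edge of G has both endpoints in at least one bag. Running intersection: for every vertex, the bags containing it form a connected subtree. All three properties hold, so this is a valid tree decomposition of width max|bag| − 1 = 2, and hence tw(G) ≤ 2.

Yes; width 2.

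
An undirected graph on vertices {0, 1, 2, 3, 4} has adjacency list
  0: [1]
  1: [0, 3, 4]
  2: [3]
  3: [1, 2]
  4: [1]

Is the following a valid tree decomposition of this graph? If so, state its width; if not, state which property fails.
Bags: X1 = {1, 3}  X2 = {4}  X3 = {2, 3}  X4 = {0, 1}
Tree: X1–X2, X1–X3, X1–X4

A tree decomposition must satisfy three properties: every vertex lies in some bag; for every edge, both endpoints lie together in some bag; and for every vertex, the bags containing it form a connected subtree. Here edge (1,4) lies in no bag, so the decomposition is invalid.

No — edge (1,4) lies in no bag.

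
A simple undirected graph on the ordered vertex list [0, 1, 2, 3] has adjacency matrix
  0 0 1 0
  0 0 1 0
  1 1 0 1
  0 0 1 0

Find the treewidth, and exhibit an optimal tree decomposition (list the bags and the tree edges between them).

Treewidth 1.
One such decomposition:
Bags: B1 = {1, 2}  B2 = {0, 2}  B3 = {2, 3}
Tree: B1–B2, B2–B3

The largest bag has 2 vertices, giving width 1; this decomposition certifies tw(G) ≤ 1. Since G has at least one edge (e.g. 1–2), it is not an edgeless graph, so tw(G) ≥ 1. The upper and lower bounds meet at 1, so that is the treewidth.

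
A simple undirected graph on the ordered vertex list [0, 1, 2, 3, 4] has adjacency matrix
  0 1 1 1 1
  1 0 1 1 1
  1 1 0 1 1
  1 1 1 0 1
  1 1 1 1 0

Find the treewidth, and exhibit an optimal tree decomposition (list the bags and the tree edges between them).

Treewidth 4.
One such decomposition:
Bags: B1 = {0, 1, 2, 3, 4}
Tree: (single bag)

With just one bag of size 5, the width is 5 − 1 = 4, so tw(G) ≤ 4. Conversely, {0, 1, 2, 3, 4} is a clique of size 5, and the vertices of any clique must share a bag in every tree decomposition; so some bag has ≥ 5 vertices and tw(G) ≥ 4. Therefore the treewidth is 4.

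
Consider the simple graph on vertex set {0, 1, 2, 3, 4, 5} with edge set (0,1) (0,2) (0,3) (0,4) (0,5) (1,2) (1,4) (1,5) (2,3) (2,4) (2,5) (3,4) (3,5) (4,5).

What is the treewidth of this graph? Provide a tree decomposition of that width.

Each bag holds 5 vertices, so the decomposition has width 4, which upper-bounds the treewidth. Conversely, {0, 1, 2, 4, 5} is a clique of size 5, and the vertices of any clique must share a bag in every tree decomposition; so some bag has ≥ 5 vertices and tw(G) ≥ 4. Therefore the treewidth is 4.

Treewidth 4.
One such decomposition:
Bags: B1 = {0, 2, 3, 4, 5}  B2 = {0, 1, 2, 4, 5}
Tree: B1–B2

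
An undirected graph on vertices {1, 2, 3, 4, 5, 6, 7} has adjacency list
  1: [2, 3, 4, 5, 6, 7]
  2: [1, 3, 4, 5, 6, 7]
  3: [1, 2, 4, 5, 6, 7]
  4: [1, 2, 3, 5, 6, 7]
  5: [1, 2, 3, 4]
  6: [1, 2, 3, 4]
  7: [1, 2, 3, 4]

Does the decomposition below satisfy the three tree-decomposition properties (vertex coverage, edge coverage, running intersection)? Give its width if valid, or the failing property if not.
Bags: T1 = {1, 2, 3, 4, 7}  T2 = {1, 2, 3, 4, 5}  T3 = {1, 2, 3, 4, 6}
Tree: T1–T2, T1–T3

Yes; width 4.

Checking the three conditions: (i) the bags cover all of {1, 2, 3, 4, 5, 6, 7}; (ii) for each edge, some bag contains both endpoints; (iii) the bags containing any fixed vertex form a subtree. All hold, so the decomposition is valid with width 5 − 1 = 4.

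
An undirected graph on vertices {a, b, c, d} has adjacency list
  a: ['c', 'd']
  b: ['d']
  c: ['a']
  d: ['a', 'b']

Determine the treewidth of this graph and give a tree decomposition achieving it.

Treewidth 1.
Bags: B1 = {a, c}  B2 = {a, d}  B3 = {b, d}
Tree: B1–B2, B2–B3

The largest bag has 2 vertices, giving width 1; this decomposition certifies tw(G) ≤ 1. Any graph with an edge has treewidth ≥ 1, and G has the edge c–a. Combining the bounds, tw(G) = 1.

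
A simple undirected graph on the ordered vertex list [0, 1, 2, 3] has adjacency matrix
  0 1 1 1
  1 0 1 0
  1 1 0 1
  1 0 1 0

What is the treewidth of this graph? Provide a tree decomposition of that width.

Each bag holds 3 vertices, so the decomposition has width 2, which upper-bounds the treewidth. For the lower bound, the 3 vertices {0, 1, 2} are pairwise adjacent, and any tree decomposition puts a clique entirely inside one bag — forcing width ≥ 2. Hence tw(G) = 2 exactly.

Treewidth 2.
One optimal decomposition is:
Bags: B1 = {0, 2, 3}  B2 = {0, 1, 2}
Tree: B1–B2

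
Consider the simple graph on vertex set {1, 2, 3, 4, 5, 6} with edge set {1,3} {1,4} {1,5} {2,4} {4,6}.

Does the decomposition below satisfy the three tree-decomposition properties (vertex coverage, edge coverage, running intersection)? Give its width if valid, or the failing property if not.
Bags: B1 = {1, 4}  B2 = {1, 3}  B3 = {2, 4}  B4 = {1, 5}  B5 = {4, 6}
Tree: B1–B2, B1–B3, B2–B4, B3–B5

Yes; width 1.

Every vertex of G appears in some bag (union = {1, 2, 3, 4, 5, 6}); every edge is covered by a bag; and for each vertex v the set of bags containing v is connected in the bag tree. The decomposition is therefore valid. The largest bag has 2 vertices, so the width is 1.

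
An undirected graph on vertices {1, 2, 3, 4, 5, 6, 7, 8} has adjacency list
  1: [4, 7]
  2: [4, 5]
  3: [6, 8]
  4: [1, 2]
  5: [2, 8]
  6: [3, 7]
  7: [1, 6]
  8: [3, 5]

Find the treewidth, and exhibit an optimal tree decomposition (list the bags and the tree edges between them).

Treewidth 2.
One optimal decomposition is:
Bags: B1 = {3, 5, 8}  B2 = {3, 5, 6}  B3 = {5, 6, 7}  B4 = {1, 5, 7}  B5 = {1, 4, 5}  B6 = {2, 4, 5}
Tree: B1–B2, B2–B3, B3–B4, B4–B5, B5–B6

The largest bag has 3 vertices, giving width 2; this decomposition certifies tw(G) ≤ 2. Since 5–8–3–6–7–1–4–2–5 is a cycle in G, G is not acyclic. Forests are exactly the graphs of treewidth ≤ 1, so tw(G) ≥ 2. Combining the bounds, tw(G) = 2.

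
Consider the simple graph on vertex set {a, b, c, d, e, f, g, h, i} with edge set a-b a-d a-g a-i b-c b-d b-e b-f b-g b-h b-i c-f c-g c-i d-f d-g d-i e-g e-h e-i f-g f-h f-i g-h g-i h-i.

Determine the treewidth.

A width-4 tree decomposition is:
Bags: B1 = {b, f, g, h, i}  B2 = {b, d, f, g, i}  B3 = {b, c, f, g, i}  B4 = {a, b, d, g, i}  B5 = {b, e, g, h, i}
Tree: B1–B2, B2–B3, B2–B4, B1–B5
Every bag has size at most 5, so the width is 5 − 1 = 4 and tw(G) ≤ 4. Conversely, {a, b, d, g, i} is a clique of size 5, and the vertices of any clique must share a bag in every tree decomposition; so some bag has ≥ 5 vertices and tw(G) ≥ 4. Combining the bounds, tw(G) = 4.

4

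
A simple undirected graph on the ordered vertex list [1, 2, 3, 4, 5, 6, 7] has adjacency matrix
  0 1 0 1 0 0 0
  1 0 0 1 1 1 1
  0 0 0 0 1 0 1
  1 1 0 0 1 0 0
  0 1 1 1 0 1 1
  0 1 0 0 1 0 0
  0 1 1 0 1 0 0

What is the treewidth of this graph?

A width-2 tree decomposition is:
Bags: B1 = {2, 5, 7}  B2 = {2, 4, 5}  B3 = {2, 5, 6}  B4 = {3, 5, 7}  B5 = {1, 2, 4}
Tree: B1–B2, B1–B3, B1–B4, B2–B5
Each bag holds 3 vertices, so the decomposition has width 2, which upper-bounds the treewidth. On the other hand G contains the 3-clique {1, 2, 4}. A clique must lie in a single bag of any decomposition, so no decomposition can have width below 2. Therefore the treewidth is 2.

2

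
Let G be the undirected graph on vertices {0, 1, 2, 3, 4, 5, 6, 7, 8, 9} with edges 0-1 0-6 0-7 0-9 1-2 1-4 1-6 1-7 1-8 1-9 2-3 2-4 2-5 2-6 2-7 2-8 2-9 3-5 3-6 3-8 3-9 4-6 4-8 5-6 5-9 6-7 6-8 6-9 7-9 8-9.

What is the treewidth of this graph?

4

A width-4 tree decomposition is:
Bags: B1 = {1, 2, 6, 8, 9}  B2 = {1, 2, 6, 7, 9}  B3 = {2, 3, 6, 8, 9}  B4 = {0, 1, 6, 7, 9}  B5 = {2, 3, 5, 6, 9}  B6 = {1, 2, 4, 6, 8}
Tree: B1–B2, B1–B3, B2–B4, B3–B5, B1–B6
The largest bag has 5 vertices, giving width 4; this decomposition certifies tw(G) ≤ 4. On the other hand G contains the 5-clique {0, 1, 6, 7, 9}. A clique must lie in a single bag of any decomposition, so no decomposition can have width below 4. Hence tw(G) = 4 exactly.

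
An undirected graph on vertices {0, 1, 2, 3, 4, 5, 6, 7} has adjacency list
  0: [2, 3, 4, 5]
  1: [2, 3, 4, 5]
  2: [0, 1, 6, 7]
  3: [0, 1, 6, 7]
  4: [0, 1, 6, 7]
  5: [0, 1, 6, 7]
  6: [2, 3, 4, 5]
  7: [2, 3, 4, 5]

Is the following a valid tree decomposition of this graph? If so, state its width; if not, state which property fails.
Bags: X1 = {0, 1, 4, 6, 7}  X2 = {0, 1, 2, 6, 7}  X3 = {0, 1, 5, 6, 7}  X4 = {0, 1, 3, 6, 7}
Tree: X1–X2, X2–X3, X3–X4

Every vertex of G appears in some bag (union = {0, 1, 2, 3, 4, 5, 6, 7}); every edge is covered by a bag; and for each vertex v the set of bags containing v is connected in the bag tree. The decomposition is therefore valid. The largest bag has 5 vertices, so the width is 4.

Yes; width 4.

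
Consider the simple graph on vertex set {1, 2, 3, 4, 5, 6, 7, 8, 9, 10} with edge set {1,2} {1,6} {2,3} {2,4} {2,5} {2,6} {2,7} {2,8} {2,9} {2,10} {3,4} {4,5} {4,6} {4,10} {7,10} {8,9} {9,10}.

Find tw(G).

A width-2 tree decomposition is:
Bags: B1 = {2, 4, 6}  B2 = {2, 4, 5}  B3 = {2, 4, 10}  B4 = {2, 9, 10}  B5 = {2, 3, 4}  B6 = {2, 7, 10}  B7 = {2, 8, 9}  B8 = {1, 2, 6}
Tree: B1–B2, B2–B3, B3–B4, B1–B5, B4–B6, B4–B7, B1–B8
Each bag holds 3 vertices, so the decomposition has width 2, which upper-bounds the treewidth. For the lower bound, the 3 vertices {1, 2, 6} are pairwise adjacent, and any tree decomposition puts a clique entirely inside one bag — forcing width ≥ 2. Combining the bounds, tw(G) = 2.

2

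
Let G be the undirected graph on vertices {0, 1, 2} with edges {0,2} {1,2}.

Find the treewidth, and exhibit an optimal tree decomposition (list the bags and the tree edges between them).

Each bag holds 2 vertices, so the decomposition has width 1, which upper-bounds the treewidth. G has an edge, so its treewidth is at least 1. Hence tw(G) = 1 exactly.

Treewidth 1.
One optimal decomposition is:
Bags: B1 = {0, 2}  B2 = {1, 2}
Tree: B1–B2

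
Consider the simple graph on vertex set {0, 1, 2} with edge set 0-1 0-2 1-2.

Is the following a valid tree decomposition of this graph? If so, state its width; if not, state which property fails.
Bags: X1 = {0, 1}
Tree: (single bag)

No — vertex 2 appears in no bag.

A tree decomposition must satisfy three properties: every vertex lies in some bag; for every edge, both endpoints lie together in some bag; and for every vertex, the bags containing it form a connected subtree. Here vertex 2 appears in no bag, so the decomposition is invalid.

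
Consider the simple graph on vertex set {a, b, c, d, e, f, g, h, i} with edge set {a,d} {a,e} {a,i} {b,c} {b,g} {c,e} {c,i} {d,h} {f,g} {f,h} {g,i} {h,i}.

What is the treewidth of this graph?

A width-3 tree decomposition is:
Bags: B1 = {b, c, e, g}  B2 = {c, e, g, i}  B3 = {a, e, g, i}  B4 = {a, f, g, i}  B5 = {a, f, h, i}  B6 = {a, d, f, h}
Tree: B1–B2, B2–B3, B3–B4, B4–B5, B5–B6
Every bag has size at most 4, so the width is 4 − 1 = 3 and tw(G) ≤ 3. For the lower bound: the 4 vertex sets {b,c,e}, {g}, {i}, {a,d,f,h} are disjoint, each induces a connected subgraph, and every pair is joined by at least one edge of G. Contracting each set to a single vertex therefore yields K_{4} as a minor, and since treewidth is minor-monotone, tw(G) ≥ tw(K_{4}) = 3. Therefore the treewidth is 3.

3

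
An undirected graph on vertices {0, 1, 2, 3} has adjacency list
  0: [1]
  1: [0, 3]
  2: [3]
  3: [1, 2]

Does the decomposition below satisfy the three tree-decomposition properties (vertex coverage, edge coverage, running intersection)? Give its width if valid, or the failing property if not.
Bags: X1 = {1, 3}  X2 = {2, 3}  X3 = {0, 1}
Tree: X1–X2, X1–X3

Checking the three conditions: (i) the bags cover all of {0, 1, 2, 3}; (ii) for each edge, some bag contains both endpoints; (iii) the bags containing any fixed vertex form a subtree. All hold, so the decomposition is valid with width 2 − 1 = 1.

Yes; width 1.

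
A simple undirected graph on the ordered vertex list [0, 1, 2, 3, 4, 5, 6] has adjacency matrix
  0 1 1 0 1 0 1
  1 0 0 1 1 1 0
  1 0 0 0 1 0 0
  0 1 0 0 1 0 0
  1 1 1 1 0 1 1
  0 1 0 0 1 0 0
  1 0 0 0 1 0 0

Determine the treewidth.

A width-2 tree decomposition is:
Bags: B1 = {0, 2, 4}  B2 = {0, 4, 6}  B3 = {0, 1, 4}  B4 = {1, 4, 5}  B5 = {1, 3, 4}
Tree: B1–B2, B2–B3, B3–B4, B4–B5
The largest bag has 3 vertices, giving width 2; this decomposition certifies tw(G) ≤ 2. Conversely, {0, 1, 4} is a clique of size 3, and the vertices of any clique must share a bag in every tree decomposition; so some bag has ≥ 3 vertices and tw(G) ≥ 2. Therefore the treewidth is 2.

2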